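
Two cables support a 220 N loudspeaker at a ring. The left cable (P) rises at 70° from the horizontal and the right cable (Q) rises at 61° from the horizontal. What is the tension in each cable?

ΣF_x = 0: −T_P·cos70° + T_Q·cos61° = 0 → T_Q = 0.705473·T_P.
ΣF_y = 0: T_P·sin70° + T_Q·sin61° = 220.
Substitute: T_P·(0.939693 + 0.705473·0.87462) = 220 → T_P = 141.323 ≈ 141.3 N.
Then T_Q = 0.705473 × 141.323 = 99.70 N.

T_P = 141.3 N, T_Q = 99.70 N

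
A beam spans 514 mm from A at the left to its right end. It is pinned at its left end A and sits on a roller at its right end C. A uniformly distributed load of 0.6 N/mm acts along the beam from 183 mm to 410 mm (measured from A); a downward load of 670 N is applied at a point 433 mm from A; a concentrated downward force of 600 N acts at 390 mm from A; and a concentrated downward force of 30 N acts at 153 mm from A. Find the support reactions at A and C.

A_x = 0, A_y = 329.0 N, C_y = 1107 N

Resultant of the distributed load: 0.6 × 227 = 136.2 N at 296.5 mm from A.
ΣM about A: C_y·514 − (0.6·227)·296.5 − 670·433 − 600·390 − 30·153 = 0 → C_y = 569083.3/514 = 1107.17 ≈ 1107 N.
ΣF_y = 0: A_y + 1107.17 − 0.6·227 − 670 − 600 − 30 = 0 → A_y = 329.0 N.
ΣF_x = 0: no horizontal applied forces, so A_x = 0.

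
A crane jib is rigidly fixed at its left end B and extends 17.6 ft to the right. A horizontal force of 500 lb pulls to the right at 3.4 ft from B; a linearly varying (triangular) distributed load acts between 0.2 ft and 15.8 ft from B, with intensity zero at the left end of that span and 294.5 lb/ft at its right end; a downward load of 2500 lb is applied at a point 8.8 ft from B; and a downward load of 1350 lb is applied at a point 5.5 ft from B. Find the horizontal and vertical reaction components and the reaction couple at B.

B_x = -500.0 lb, B_y = 6147 lb, M_B = 53770 lb·ft

Resultant of the triangular load: ½ × 294.5 × 15.6 = 2297.1 lb, acting at 10.6 ft from B (one-third of the span from the peak).
ΣF_x = 0: B_x + 500 = 0 → B_x = -500.0 lb.
ΣF_y = 0: B_y − ½·294.5·15.6 − 2500 − 1350 = 0 → B_y = 6147 lb.
ΣM about B: M_B − (½·294.5·15.6)·10.6 − 2500·8.8 − 1350·5.5 = 0 → M_B = 53770 lb·ft.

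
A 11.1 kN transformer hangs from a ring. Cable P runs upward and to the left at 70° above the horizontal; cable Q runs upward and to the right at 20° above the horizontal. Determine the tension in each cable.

ΣF_x = 0: −T_P·cos70° + T_Q·cos20° = 0 → T_Q = 0.36397·T_P.
ΣF_y = 0: T_P·sin70° + T_Q·sin20° = 11.1.
Substitute: T_P·(0.939693 + 0.36397·0.34202) = 11.1 → T_P = 10.4306 ≈ 10.43 kN.
Then T_Q = 0.36397 × 10.4306 = 3.796 kN.

T_P = 10.43 kN, T_Q = 3.796 kN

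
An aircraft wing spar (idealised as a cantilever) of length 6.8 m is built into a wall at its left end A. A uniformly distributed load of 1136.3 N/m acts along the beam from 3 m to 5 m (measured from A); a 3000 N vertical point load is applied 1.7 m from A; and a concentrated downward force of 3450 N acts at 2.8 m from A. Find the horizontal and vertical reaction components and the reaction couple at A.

Resultant of the distributed load: 1136.3 × 2 = 2272.6 N at 4 m from A.
ΣF_x = 0: A_x = 0.
ΣF_y = 0: A_y − 1136.3·2 − 3000 − 3450 = 0 → A_y = 8723 N.
ΣM about A: M_A − (1136.3·2)·4 − 3000·1.7 − 3450·2.8 = 0 → M_A = 23850 N·m.

A_x = 0, A_y = 8723 N, M_A = 23850 N·m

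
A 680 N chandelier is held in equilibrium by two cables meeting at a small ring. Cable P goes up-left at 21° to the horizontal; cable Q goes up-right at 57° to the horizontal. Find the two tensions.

ΣF_x = 0: −T_P·cos21° + T_Q·cos57° = 0 → T_Q = 1.71413·T_P.
ΣF_y = 0: T_P·sin21° + T_Q·sin57° = 680.
Substitute: T_P·(0.358368 + 1.71413·0.838671) = 680 → T_P = 378.628 ≈ 378.6 N.
Then T_Q = 1.71413 × 378.628 = 649.0 N.

T_P = 378.6 N, T_Q = 649.0 N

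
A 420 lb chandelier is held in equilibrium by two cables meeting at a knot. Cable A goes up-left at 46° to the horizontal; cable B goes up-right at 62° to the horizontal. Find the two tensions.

T_A = 207.3 lb, T_B = 306.8 lb

ΣF_x = 0: −T_A·cos46° + T_B·cos62° = 0 → T_B = 1.47966·T_A.
ΣF_y = 0: T_A·sin46° + T_B·sin62° = 420.
Substitute: T_A·(0.71934 + 1.47966·0.882948) = 420 → T_A = 207.325 ≈ 207.3 lb.
Then T_B = 1.47966 × 207.325 = 306.8 lb.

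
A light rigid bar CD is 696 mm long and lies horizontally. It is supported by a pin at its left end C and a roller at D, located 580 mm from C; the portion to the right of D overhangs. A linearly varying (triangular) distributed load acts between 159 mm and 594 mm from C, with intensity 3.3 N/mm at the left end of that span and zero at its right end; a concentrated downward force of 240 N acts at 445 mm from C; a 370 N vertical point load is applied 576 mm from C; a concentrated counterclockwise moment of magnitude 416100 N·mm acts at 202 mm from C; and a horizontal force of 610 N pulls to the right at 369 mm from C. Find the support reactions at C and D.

C_x = -610.0 N, C_y = 1117 N, D_y = 210.4 N

Resultant of the triangular load: ½ × 3.3 × 435 = 717.75 N, acting at 304 mm from C (one-third of the span from the peak).
Taking moments about C: D_y·580 − (½·3.3·435)·304 − 240·445 − 370·576 + 416100 = 0 → D_y = 122016/580 = 210.372 ≈ 210.4 N.
ΣF_y = 0: C_y + 210.372 − ½·3.3·435 − 240 − 370 = 0 → C_y = 1117 N.
ΣF_x = 0: C_x + 610 = 0 → C_x = -610.0 N.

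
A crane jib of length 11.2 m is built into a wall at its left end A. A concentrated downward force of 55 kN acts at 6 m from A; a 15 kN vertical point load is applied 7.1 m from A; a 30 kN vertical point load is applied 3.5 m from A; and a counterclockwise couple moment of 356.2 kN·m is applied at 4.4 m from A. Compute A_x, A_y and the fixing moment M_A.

A_x = 0, A_y = 100.0 kN, M_A = 185.3 kN·m

ΣF_x = 0: A_x = 0.
ΣF_y = 0: A_y − 55 − 15 − 30 = 0 → A_y = 100.0 kN.
ΣM about A: M_A − 55·6 − 15·7.1 − 30·3.5 + 356.2 = 0 → M_A = 185.3 kN·m.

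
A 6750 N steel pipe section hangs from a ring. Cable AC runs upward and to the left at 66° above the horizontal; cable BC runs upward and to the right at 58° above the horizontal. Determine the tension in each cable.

T_AC = 4315 N, T_BC = 3312 N

ΣF_x = 0: −T_AC·cos66° + T_BC·cos58° = 0 → T_BC = 0.767545·T_AC.
ΣF_y = 0: T_AC·sin66° + T_BC·sin58° = 6750.
Substitute: T_AC·(0.913545 + 0.767545·0.848048) = 6750 → T_AC = 4314.59 ≈ 4315 N.
Then T_BC = 0.767545 × 4314.59 = 3312 N.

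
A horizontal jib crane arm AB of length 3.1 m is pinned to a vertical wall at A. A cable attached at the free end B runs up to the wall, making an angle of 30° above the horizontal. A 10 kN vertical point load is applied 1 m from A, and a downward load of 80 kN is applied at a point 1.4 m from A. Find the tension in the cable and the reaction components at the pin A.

ΣM about A: T·sin30°·3.1 − 10·1 − 80·1.4 = 0 → T = 122/(3.1·0.5) = 78.7097 ≈ 78.71 kN.
ΣF_x = 0: A_x − T·cos30° = 0 → A_x = 78.7097 × 0.866025 = 68.16 kN.
ΣF_y = 0: A_y + T·sin30° − 10 − 80 = 0 → A_y = 90 − 78.7097 × 0.5 = 50.65 kN.

T = 78.71 kN, A_x = 68.16 kN, A_y = 50.65 kN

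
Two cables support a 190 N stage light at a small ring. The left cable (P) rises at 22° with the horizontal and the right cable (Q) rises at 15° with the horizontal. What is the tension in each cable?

ΣF_x = 0: −T_P·cos22° + T_Q·cos15° = 0 → T_Q = 0.959891·T_P.
ΣF_y = 0: T_P·sin22° + T_Q·sin15° = 190.
Substitute: T_P·(0.374607 + 0.959891·0.258819) = 190 → T_P = 304.954 ≈ 305.0 N.
Then T_Q = 0.959891 × 304.954 = 292.7 N.

T_P = 305.0 N, T_Q = 292.7 N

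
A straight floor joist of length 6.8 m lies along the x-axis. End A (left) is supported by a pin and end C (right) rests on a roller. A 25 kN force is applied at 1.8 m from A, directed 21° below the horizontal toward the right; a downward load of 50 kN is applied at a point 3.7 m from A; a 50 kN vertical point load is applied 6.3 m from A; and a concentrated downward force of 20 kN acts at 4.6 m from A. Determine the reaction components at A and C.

Moments about A: C_y·6.8 − 25·sin21°·1.8 − 50·3.7 − 50·6.3 − 20·4.6 = 0 → C_y = 608.127/6.8 = 89.4304 ≈ 89.43 kN.
ΣF_y = 0: A_y + 89.4304 − 25·sin21° − 50 − 50 − 20 = 0 → A_y = 39.53 kN.
ΣF_x = 0: A_x + 25·cos21° = 0 → A_x = -23.34 kN.

A_x = -23.34 kN, A_y = 39.53 kN, C_y = 89.43 kN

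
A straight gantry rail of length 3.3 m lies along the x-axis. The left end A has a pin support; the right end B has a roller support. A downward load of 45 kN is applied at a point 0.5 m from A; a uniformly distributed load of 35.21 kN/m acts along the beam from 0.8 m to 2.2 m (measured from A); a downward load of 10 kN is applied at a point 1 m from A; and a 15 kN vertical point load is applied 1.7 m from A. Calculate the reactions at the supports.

A_x = 0, A_y = 79.31 kN, B_y = 39.98 kN

Resultant of the distributed load: 35.21 × 1.4 = 49.294 kN at 1.5 m from A.
ΣM about A: B_y·3.3 − 45·0.5 − (35.21·1.4)·1.5 − 10·1 − 15·1.7 = 0 → B_y = 131.941/3.3 = 39.9821 ≈ 39.98 kN.
ΣF_y = 0: A_y + 39.9821 − 45 − 35.21·1.4 − 10 − 15 = 0 → A_y = 79.31 kN.
ΣF_x = 0: no horizontal applied forces, so A_x = 0.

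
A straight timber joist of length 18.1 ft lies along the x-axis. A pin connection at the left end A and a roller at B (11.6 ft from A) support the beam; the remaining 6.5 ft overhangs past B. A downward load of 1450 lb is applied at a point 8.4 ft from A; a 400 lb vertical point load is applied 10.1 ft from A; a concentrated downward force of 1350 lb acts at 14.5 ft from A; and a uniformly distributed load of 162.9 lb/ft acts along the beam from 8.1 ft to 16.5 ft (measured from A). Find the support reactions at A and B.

A_x = 0, A_y = 31.65 lb, B_y = 4537 lb

Resultant of the distributed load: 162.9 × 8.4 = 1368.36 lb at 12.3 ft from A.
Moments about A: B_y·11.6 − 1450·8.4 − 400·10.1 − 1350·14.5 − (162.9·8.4)·12.3 = 0 → B_y = 52625.828/11.6 = 4536.71 ≈ 4537 lb.
ΣF_y = 0: A_y + 4536.71 − 1450 − 400 − 1350 − 162.9·8.4 = 0 → A_y = 31.65 lb.
ΣF_x = 0: no horizontal applied forces, so A_x = 0.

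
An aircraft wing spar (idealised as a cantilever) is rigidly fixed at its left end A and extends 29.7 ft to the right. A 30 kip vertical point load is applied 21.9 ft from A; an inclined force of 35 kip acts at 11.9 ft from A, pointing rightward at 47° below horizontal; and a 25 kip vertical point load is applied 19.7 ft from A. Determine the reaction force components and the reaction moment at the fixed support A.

ΣF_x = 0: A_x + 35·cos47° = 0 → A_x = -23.87 kip.
ΣF_y = 0: A_y − 30 − 35·sin47° − 25 = 0 → A_y = 80.60 kip.
ΣM about A: M_A − 30·21.9 − 35·sin47°·11.9 − 25·19.7 = 0 → M_A = 1454 kip·ft.

A_x = -23.87 kip, A_y = 80.60 kip, M_A = 1454 kip·ft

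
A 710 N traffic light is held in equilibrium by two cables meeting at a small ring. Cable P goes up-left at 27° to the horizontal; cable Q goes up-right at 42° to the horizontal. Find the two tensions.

ΣF_x = 0: −T_P·cos27° + T_Q·cos42° = 0 → T_Q = 1.19897·T_P.
ΣF_y = 0: T_P·sin27° + T_Q·sin42° = 710.
Substitute: T_P·(0.45399 + 1.19897·0.669131) = 710 → T_P = 565.171 ≈ 565.2 N.
Then T_Q = 1.19897 × 565.171 = 677.6 N.

T_P = 565.2 N, T_Q = 677.6 N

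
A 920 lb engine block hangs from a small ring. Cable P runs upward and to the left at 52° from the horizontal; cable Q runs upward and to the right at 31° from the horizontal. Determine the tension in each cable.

ΣF_x = 0: −T_P·cos52° + T_Q·cos31° = 0 → T_Q = 0.718251·T_P.
ΣF_y = 0: T_P·sin52° + T_Q·sin31° = 920.
Substitute: T_P·(0.788011 + 0.718251·0.515038) = 920 → T_P = 794.516 ≈ 794.5 lb.
Then T_Q = 0.718251 × 794.516 = 570.7 lb.

T_P = 794.5 lb, T_Q = 570.7 lb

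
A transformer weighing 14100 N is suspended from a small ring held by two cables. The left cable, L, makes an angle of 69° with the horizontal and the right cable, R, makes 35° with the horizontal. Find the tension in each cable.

ΣF_x = 0: −T_L·cos69° + T_R·cos35° = 0 → T_R = 0.437486·T_L.
ΣF_y = 0: T_L·sin69° + T_R·sin35° = 14100.
Substitute: T_L·(0.93358 + 0.437486·0.573576) = 14100 → T_L = 11903.6 ≈ 11900 N.
Then T_R = 0.437486 × 11903.6 = 5208 N.

T_L = 11900 N, T_R = 5208 N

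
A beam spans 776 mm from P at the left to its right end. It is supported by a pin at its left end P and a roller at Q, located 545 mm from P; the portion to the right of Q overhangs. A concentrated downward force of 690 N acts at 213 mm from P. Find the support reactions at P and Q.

ΣM about P: Q_y·545 − 690·213 = 0 → Q_y = 146970/545 = 269.67 ≈ 269.7 N.
ΣF_y = 0: P_y + 269.67 − 690 = 0 → P_y = 420.3 N.
ΣF_x = 0: no horizontal applied forces, so P_x = 0.

P_x = 0, P_y = 420.3 N, Q_y = 269.7 N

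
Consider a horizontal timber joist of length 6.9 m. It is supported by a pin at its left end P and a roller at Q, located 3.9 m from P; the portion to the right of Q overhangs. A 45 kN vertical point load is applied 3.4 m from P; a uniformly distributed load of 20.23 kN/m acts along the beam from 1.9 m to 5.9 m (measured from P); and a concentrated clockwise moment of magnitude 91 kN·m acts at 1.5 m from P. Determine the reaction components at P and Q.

P_x = 0, P_y = -17.56 kN, Q_y = 143.5 kN

Resultant of the distributed load: 20.23 × 4 = 80.92 kN at 3.9 m from P.
Taking moments about P: Q_y·3.9 − 45·3.4 − (20.23·4)·3.9 − 91 = 0 → Q_y = 559.588/3.9 = 143.484 ≈ 143.5 kN.
ΣF_y = 0: P_y + 143.484 − 45 − 20.23·4 = 0 → P_y = -17.56 kN.
ΣF_x = 0: no horizontal applied forces, so P_x = 0.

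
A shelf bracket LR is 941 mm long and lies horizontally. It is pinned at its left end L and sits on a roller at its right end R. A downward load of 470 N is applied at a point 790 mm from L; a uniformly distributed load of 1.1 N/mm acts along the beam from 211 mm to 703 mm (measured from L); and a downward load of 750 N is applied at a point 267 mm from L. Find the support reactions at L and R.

Resultant of the distributed load: 1.1 × 492 = 541.2 N at 457 mm from L.
Taking moments about L: R_y·941 − 470·790 − (1.1·492)·457 − 750·267 = 0 → R_y = 818878.4/941 = 870.221 ≈ 870.2 N.
ΣF_y = 0: L_y + 870.221 − 470 − 1.1·492 − 750 = 0 → L_y = 891.0 N.
ΣF_x = 0: no horizontal applied forces, so L_x = 0.

L_x = 0, L_y = 891.0 N, R_y = 870.2 N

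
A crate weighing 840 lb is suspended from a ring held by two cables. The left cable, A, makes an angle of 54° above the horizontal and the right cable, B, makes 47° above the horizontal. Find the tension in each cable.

ΣF_x = 0: −T_A·cos54° + T_B·cos47° = 0 → T_B = 0.861857·T_A.
ΣF_y = 0: T_A·sin54° + T_B·sin47° = 840.
Substitute: T_A·(0.809017 + 0.861857·0.731354) = 840 → T_A = 583.601 ≈ 583.6 lb.
Then T_B = 0.861857 × 583.601 = 503.0 lb.

T_A = 583.6 lb, T_B = 503.0 lb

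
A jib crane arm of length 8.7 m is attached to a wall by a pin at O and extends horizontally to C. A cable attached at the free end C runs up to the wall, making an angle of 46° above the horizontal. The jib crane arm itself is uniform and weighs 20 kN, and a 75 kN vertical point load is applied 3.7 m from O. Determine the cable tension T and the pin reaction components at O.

ΣM about O: T·sin46°·8.7 − 20·4.35 − 75·3.7 = 0 → T = 364.5/(8.7·0.71934) = 58.243 ≈ 58.24 kN.
ΣF_x = 0: O_x − T·cos46° = 0 → O_x = 58.243 × 0.694658 = 40.46 kN.
ΣF_y = 0: O_y + T·sin46° − 20 − 75 = 0 → O_y = 95 − 58.243 × 0.71934 = 53.10 kN.

T = 58.24 kN, O_x = 40.46 kN, O_y = 53.10 kN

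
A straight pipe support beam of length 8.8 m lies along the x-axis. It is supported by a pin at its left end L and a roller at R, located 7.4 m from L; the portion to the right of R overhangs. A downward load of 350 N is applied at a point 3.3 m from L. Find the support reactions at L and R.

L_x = 0, L_y = 193.9 N, R_y = 156.1 N

ΣM about L: R_y·7.4 − 350·3.3 = 0 → R_y = 1155/7.4 = 156.081 ≈ 156.1 N.
ΣF_y = 0: L_y + 156.081 − 350 = 0 → L_y = 193.9 N.
ΣF_x = 0: no horizontal applied forces, so L_x = 0.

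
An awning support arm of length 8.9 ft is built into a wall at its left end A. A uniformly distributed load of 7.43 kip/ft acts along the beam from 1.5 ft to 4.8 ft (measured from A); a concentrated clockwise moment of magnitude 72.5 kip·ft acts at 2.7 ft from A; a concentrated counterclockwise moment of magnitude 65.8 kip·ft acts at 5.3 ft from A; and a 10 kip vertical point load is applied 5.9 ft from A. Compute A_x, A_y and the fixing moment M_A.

Resultant of the distributed load: 7.43 × 3.3 = 24.519 kip at 3.15 ft from A.
ΣF_x = 0: A_x = 0.
ΣF_y = 0: A_y − 7.43·3.3 − 10 = 0 → A_y = 34.52 kip.
ΣM about A: M_A − (7.43·3.3)·3.15 − 72.5 + 65.8 − 10·5.9 = 0 → M_A = 142.9 kip·ft.

A_x = 0, A_y = 34.52 kip, M_A = 142.9 kip·ft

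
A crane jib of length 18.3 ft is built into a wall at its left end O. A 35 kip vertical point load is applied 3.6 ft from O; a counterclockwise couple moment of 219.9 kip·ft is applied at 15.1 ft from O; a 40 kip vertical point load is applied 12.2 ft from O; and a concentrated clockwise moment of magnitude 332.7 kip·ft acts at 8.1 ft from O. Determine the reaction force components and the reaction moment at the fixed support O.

O_x = 0, O_y = 75.00 kip, M_O = 726.8 kip·ft

ΣF_x = 0: O_x = 0.
ΣF_y = 0: O_y − 35 − 40 = 0 → O_y = 75.00 kip.
ΣM about O: M_O − 35·3.6 + 219.9 − 40·12.2 − 332.7 = 0 → M_O = 726.8 kip·ft.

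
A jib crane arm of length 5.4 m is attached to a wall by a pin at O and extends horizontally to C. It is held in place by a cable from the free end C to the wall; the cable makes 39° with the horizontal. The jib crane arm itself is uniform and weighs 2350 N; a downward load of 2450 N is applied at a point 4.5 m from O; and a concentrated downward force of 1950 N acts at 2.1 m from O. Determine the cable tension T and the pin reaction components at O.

ΣM about O: T·sin39°·5.4 − 2350·2.7 − 2450·4.5 − 1950·2.1 = 0 → T = 21465/(5.4·0.62932) = 6316.34 ≈ 6316 N.
ΣF_x = 0: O_x − T·cos39° = 0 → O_x = 6316.34 × 0.777146 = 4909 N.
ΣF_y = 0: O_y + T·sin39° − 2350 − 2450 − 1950 = 0 → O_y = 6750 − 6316.34 × 0.62932 = 2775 N.

T = 6316 N, O_x = 4909 N, O_y = 2775 N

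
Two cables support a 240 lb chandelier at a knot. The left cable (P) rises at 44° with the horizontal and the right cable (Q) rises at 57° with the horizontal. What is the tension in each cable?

T_P = 133.2 lb, T_Q = 175.9 lb

ΣF_x = 0: −T_P·cos44° + T_Q·cos57° = 0 → T_Q = 1.32076·T_P.
ΣF_y = 0: T_P·sin44° + T_Q·sin57° = 240.
Substitute: T_P·(0.694658 + 1.32076·0.838671) = 240 → T_P = 133.16 ≈ 133.2 lb.
Then T_Q = 1.32076 × 133.16 = 175.9 lb.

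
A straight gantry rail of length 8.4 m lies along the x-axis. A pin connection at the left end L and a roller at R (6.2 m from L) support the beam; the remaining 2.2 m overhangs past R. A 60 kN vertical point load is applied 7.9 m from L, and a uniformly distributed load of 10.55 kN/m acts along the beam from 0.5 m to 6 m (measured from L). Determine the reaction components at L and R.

L_x = 0, L_y = 11.16 kN, R_y = 106.9 kN

Resultant of the distributed load: 10.55 × 5.5 = 58.025 kN at 3.25 m from L.
Moments about L: R_y·6.2 − 60·7.9 − (10.55·5.5)·3.25 = 0 → R_y = 662.58125/6.2 = 106.868 ≈ 106.9 kN.
ΣF_y = 0: L_y + 106.868 − 60 − 10.55·5.5 = 0 → L_y = 11.16 kN.
ΣF_x = 0: no horizontal applied forces, so L_x = 0.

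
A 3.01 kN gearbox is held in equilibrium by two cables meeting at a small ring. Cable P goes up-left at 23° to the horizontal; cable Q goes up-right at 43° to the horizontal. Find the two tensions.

T_P = 2.410 kN, T_Q = 3.033 kN

ΣF_x = 0: −T_P·cos23° + T_Q·cos43° = 0 → T_Q = 1.25863·T_P.
ΣF_y = 0: T_P·sin23° + T_Q·sin43° = 3.01.
Substitute: T_P·(0.390731 + 1.25863·0.681998) = 3.01 → T_P = 2.40971 ≈ 2.410 kN.
Then T_Q = 1.25863 × 2.40971 = 3.033 kN.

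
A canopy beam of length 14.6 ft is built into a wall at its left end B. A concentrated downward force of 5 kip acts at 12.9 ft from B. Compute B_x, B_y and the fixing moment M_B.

B_x = 0, B_y = 5.000 kip, M_B = 64.50 kip·ft

ΣF_x = 0: B_x = 0.
ΣF_y = 0: B_y − 5 = 0 → B_y = 5.000 kip.
ΣM about B: M_B − 5·12.9 = 0 → M_B = 64.50 kip·ft.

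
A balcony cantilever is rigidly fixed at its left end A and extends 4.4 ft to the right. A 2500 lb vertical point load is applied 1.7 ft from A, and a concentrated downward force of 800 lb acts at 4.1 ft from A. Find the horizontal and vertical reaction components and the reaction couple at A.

A_x = 0, A_y = 3300 lb, M_A = 7530 lb·ft

ΣF_x = 0: A_x = 0.
ΣF_y = 0: A_y − 2500 − 800 = 0 → A_y = 3300 lb.
ΣM about A: M_A − 2500·1.7 − 800·4.1 = 0 → M_A = 7530 lb·ft.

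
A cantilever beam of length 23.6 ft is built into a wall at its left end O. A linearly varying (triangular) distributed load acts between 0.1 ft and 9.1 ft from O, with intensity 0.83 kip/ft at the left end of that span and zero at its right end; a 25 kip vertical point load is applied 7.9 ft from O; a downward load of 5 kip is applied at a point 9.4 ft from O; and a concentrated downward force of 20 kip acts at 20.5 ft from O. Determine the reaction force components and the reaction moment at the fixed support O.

Resultant of the triangular load: ½ × 0.83 × 9 = 3.735 kip, acting at 3.1 ft from O (one-third of the span from the peak).
ΣF_x = 0: O_x = 0.
ΣF_y = 0: O_y − ½·0.83·9 − 25 − 5 − 20 = 0 → O_y = 53.73 kip.
ΣM about O: M_O − (½·0.83·9)·3.1 − 25·7.9 − 5·9.4 − 20·20.5 = 0 → M_O = 666.1 kip·ft.

O_x = 0, O_y = 53.73 kip, M_O = 666.1 kip·ft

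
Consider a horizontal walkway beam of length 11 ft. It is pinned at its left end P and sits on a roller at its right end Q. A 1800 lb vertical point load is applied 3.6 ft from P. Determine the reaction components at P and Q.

ΣM about P: Q_y·11 − 1800·3.6 = 0 → Q_y = 6480/11 = 589.091 ≈ 589.1 lb.
ΣF_y = 0: P_y + 589.091 − 1800 = 0 → P_y = 1211 lb.
ΣF_x = 0: no horizontal applied forces, so P_x = 0.

P_x = 0, P_y = 1211 lb, Q_y = 589.1 lb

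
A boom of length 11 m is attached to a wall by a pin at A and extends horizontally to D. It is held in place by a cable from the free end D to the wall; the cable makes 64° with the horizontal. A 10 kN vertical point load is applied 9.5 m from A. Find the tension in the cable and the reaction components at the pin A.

ΣM about A: T·sin64°·11 − 10·9.5 = 0 → T = 95/(11·0.898794) = 9.60884 ≈ 9.609 kN.
ΣF_x = 0: A_x − T·cos64° = 0 → A_x = 9.60884 × 0.438371 = 4.212 kN.
ΣF_y = 0: A_y + T·sin64° − 10 = 0 → A_y = 10 − 9.60884 × 0.898794 = 1.364 kN.

T = 9.609 kN, A_x = 4.212 kN, A_y = 1.364 kN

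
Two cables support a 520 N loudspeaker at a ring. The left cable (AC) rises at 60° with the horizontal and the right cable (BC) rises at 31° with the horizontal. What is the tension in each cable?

T_AC = 445.8 N, T_BC = 260.0 N

ΣF_x = 0: −T_AC·cos60° + T_BC·cos31° = 0 → T_BC = 0.583317·T_AC.
ΣF_y = 0: T_AC·sin60° + T_BC·sin31° = 520.
Substitute: T_AC·(0.866025 + 0.583317·0.515038) = 520 → T_AC = 445.795 ≈ 445.8 N.
Then T_BC = 0.583317 × 445.795 = 260.0 N.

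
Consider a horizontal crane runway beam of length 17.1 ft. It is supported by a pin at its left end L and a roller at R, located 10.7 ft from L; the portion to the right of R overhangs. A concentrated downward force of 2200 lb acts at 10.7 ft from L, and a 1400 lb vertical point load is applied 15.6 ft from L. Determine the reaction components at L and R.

Moments about L: R_y·10.7 − 2200·10.7 − 1400·15.6 = 0 → R_y = 45380/10.7 = 4241.12 ≈ 4241 lb.
ΣF_y = 0: L_y + 4241.12 − 2200 − 1400 = 0 → L_y = -641.1 lb.
ΣF_x = 0: no horizontal applied forces, so L_x = 0.

L_x = 0, L_y = -641.1 lb, R_y = 4241 lb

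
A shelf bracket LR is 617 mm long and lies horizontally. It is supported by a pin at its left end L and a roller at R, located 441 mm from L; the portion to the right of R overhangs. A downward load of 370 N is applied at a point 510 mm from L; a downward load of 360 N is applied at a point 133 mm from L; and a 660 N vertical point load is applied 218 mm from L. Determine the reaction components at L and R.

L_x = 0, L_y = 527.3 N, R_y = 862.7 N

ΣM about L: R_y·441 − 370·510 − 360·133 − 660·218 = 0 → R_y = 380460/441 = 862.721 ≈ 862.7 N.
ΣF_y = 0: L_y + 862.721 − 370 − 360 − 660 = 0 → L_y = 527.3 N.
ΣF_x = 0: no horizontal applied forces, so L_x = 0.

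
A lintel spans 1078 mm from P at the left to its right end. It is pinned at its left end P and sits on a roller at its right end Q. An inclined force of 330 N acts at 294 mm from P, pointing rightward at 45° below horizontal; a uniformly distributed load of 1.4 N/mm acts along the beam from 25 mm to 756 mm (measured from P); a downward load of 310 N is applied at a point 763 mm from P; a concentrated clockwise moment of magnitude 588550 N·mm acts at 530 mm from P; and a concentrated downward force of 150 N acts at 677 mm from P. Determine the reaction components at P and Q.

P_x = -233.3 N, P_y = 422.8 N, Q_y = 1294 N

Resultant of the distributed load: 1.4 × 731 = 1023.4 N at 390.5 mm from P.
Moments about P: Q_y·1078 − 330·sin45°·294 − (1.4·731)·390.5 − 310·763 − 588550 − 150·677 = 0 → Q_y = 1394870/1078 = 1293.94 ≈ 1294 N.
ΣF_y = 0: P_y + 1293.94 − 330·sin45° − 1.4·731 − 310 − 150 = 0 → P_y = 422.8 N.
ΣF_x = 0: P_x + 330·cos45° = 0 → P_x = -233.3 N.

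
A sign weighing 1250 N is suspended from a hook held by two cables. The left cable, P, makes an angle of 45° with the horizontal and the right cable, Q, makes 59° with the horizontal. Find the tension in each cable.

ΣF_x = 0: −T_P·cos45° + T_Q·cos59° = 0 → T_Q = 1.37292·T_P.
ΣF_y = 0: T_P·sin45° + T_Q·sin59° = 1250.
Substitute: T_P·(0.707107 + 1.37292·0.857167) = 1250 → T_P = 663.507 ≈ 663.5 N.
Then T_Q = 1.37292 × 663.507 = 910.9 N.

T_P = 663.5 N, T_Q = 910.9 N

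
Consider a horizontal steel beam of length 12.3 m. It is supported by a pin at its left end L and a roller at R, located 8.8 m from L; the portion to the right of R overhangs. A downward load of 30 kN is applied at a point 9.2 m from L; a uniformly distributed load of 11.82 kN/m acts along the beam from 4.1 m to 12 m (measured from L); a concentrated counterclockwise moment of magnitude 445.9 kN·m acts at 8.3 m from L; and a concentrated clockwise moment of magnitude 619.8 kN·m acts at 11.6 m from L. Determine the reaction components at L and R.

L_x = 0, L_y = -13.17 kN, R_y = 136.5 kN

Resultant of the distributed load: 11.82 × 7.9 = 93.378 kN at 8.05 m from L.
Taking moments about L: R_y·8.8 − 30·9.2 − (11.82·7.9)·8.05 + 445.9 − 619.8 = 0 → R_y = 1201.5929/8.8 = 136.545 ≈ 136.5 kN.
ΣF_y = 0: L_y + 136.545 − 30 − 11.82·7.9 = 0 → L_y = -13.17 kN.
ΣF_x = 0: no horizontal applied forces, so L_x = 0.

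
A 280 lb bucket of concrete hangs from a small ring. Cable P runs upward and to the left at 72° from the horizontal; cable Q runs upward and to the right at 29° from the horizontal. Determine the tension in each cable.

T_P = 249.5 lb, T_Q = 88.14 lb

ΣF_x = 0: −T_P·cos72° + T_Q·cos29° = 0 → T_Q = 0.353316·T_P.
ΣF_y = 0: T_P·sin72° + T_Q·sin29° = 280.
Substitute: T_P·(0.951057 + 0.353316·0.48481) = 280 → T_P = 249.477 ≈ 249.5 lb.
Then T_Q = 0.353316 × 249.477 = 88.14 lb.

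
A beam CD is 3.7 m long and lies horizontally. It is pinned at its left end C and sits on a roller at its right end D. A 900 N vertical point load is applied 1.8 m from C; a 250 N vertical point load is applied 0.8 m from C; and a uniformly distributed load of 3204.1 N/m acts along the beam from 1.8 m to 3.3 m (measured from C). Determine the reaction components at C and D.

C_x = 0, C_y = 2152 N, D_y = 3804 N

Resultant of the distributed load: 3204.1 × 1.5 = 4806.15 N at 2.55 m from C.
Moments about C: D_y·3.7 − 900·1.8 − 250·0.8 − (3204.1·1.5)·2.55 = 0 → D_y = 14075.6825/3.7 = 3804.24 ≈ 3804 N.
ΣF_y = 0: C_y + 3804.24 − 900 − 250 − 3204.1·1.5 = 0 → C_y = 2152 N.
ΣF_x = 0: no horizontal applied forces, so C_x = 0.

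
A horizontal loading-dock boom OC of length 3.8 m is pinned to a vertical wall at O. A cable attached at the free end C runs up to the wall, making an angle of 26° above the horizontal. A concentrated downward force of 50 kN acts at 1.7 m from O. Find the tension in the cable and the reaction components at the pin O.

T = 51.03 kN, O_x = 45.86 kN, O_y = 27.63 kN

ΣM about O: T·sin26°·3.8 − 50·1.7 = 0 → T = 85/(3.8·0.438371) = 51.0262 ≈ 51.03 kN.
ΣF_x = 0: O_x − T·cos26° = 0 → O_x = 51.0262 × 0.898794 = 45.86 kN.
ΣF_y = 0: O_y + T·sin26° − 50 = 0 → O_y = 50 − 51.0262 × 0.438371 = 27.63 kN.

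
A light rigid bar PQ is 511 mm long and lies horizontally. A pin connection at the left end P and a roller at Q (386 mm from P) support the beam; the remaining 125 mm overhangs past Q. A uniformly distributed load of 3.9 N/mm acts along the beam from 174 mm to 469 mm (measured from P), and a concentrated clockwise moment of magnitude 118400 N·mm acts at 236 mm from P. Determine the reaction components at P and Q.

P_x = 0, P_y = -114.5 N, Q_y = 1265 N

Resultant of the distributed load: 3.9 × 295 = 1150.5 N at 321.5 mm from P.
Taking moments about P: Q_y·386 − (3.9·295)·321.5 − 118400 = 0 → Q_y = 488285.75/386 = 1264.99 ≈ 1265 N.
ΣF_y = 0: P_y + 1264.99 − 3.9·295 = 0 → P_y = -114.5 N.
ΣF_x = 0: no horizontal applied forces, so P_x = 0.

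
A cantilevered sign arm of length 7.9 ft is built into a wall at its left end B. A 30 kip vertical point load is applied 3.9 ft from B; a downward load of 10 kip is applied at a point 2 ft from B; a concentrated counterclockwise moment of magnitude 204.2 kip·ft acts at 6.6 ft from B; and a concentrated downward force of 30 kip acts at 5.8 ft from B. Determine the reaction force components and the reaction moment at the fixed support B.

ΣF_x = 0: B_x = 0.
ΣF_y = 0: B_y − 30 − 10 − 30 = 0 → B_y = 70.00 kip.
ΣM about B: M_B − 30·3.9 − 10·2 + 204.2 − 30·5.8 = 0 → M_B = 106.8 kip·ft.

B_x = 0, B_y = 70.00 kip, M_B = 106.8 kip·ft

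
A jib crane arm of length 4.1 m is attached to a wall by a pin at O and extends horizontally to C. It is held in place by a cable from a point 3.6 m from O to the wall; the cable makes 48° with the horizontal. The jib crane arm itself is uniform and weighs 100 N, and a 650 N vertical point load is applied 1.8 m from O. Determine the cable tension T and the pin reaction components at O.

T = 514.0 N, O_x = 343.9 N, O_y = 368.1 N

ΣM about O: T·sin48°·3.6 − 100·2.05 − 650·1.8 = 0 → T = 1375/(3.6·0.743145) = 513.957 ≈ 514.0 N.
ΣF_x = 0: O_x − T·cos48° = 0 → O_x = 513.957 × 0.669131 = 343.9 N.
ΣF_y = 0: O_y + T·sin48° − 100 − 650 = 0 → O_y = 750 − 513.957 × 0.743145 = 368.1 N.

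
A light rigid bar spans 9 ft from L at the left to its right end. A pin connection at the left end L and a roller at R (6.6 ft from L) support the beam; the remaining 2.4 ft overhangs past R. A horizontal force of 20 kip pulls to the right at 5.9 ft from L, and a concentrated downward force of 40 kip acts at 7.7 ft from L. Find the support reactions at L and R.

Taking moments about L: R_y·6.6 − 40·7.7 = 0 → R_y = 308/6.6 = 46.6667 ≈ 46.67 kip.
ΣF_y = 0: L_y + 46.6667 − 40 = 0 → L_y = -6.667 kip.
ΣF_x = 0: L_x + 20 = 0 → L_x = -20.00 kip.

L_x = -20.00 kip, L_y = -6.667 kip, R_y = 46.67 kip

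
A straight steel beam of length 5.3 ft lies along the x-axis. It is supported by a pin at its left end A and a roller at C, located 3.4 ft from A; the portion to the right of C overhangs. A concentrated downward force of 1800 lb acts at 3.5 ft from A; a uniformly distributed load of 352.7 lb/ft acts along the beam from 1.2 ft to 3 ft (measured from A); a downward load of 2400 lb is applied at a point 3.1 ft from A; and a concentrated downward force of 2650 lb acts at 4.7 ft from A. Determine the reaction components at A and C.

A_x = 0, A_y = -611.7 lb, C_y = 8097 lb

Resultant of the distributed load: 352.7 × 1.8 = 634.86 lb at 2.1 ft from A.
ΣM about A: C_y·3.4 − 1800·3.5 − (352.7·1.8)·2.1 − 2400·3.1 − 2650·4.7 = 0 → C_y = 27528.206/3.4 = 8096.53 ≈ 8097 lb.
ΣF_y = 0: A_y + 8096.53 − 1800 − 352.7·1.8 − 2400 − 2650 = 0 → A_y = -611.7 lb.
ΣF_x = 0: no horizontal applied forces, so A_x = 0.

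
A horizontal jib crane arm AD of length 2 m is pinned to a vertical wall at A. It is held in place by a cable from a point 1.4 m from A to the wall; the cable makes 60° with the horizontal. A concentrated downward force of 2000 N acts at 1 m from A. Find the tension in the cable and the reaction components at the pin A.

ΣM about A: T·sin60°·1.4 − 2000·1 = 0 → T = 2000/(1.4·0.866025) = 1649.57 ≈ 1650 N.
ΣF_x = 0: A_x − T·cos60° = 0 → A_x = 1649.57 × 0.5 = 824.8 N.
ΣF_y = 0: A_y + T·sin60° − 2000 = 0 → A_y = 2000 − 1649.57 × 0.866025 = 571.4 N.

T = 1650 N, A_x = 824.8 N, A_y = 571.4 N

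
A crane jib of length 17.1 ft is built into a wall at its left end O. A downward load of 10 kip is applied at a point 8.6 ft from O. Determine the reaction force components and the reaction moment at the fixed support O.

ΣF_x = 0: O_x = 0.
ΣF_y = 0: O_y − 10 = 0 → O_y = 10.00 kip.
ΣM about O: M_O − 10·8.6 = 0 → M_O = 86.00 kip·ft.

O_x = 0, O_y = 10.00 kip, M_O = 86.00 kip·ft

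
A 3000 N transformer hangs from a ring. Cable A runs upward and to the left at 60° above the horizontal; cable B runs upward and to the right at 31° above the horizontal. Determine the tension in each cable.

ΣF_x = 0: −T_A·cos60° + T_B·cos31° = 0 → T_B = 0.583317·T_A.
ΣF_y = 0: T_A·sin60° + T_B·sin31° = 3000.
Substitute: T_A·(0.866025 + 0.583317·0.515038) = 3000 → T_A = 2571.89 ≈ 2572 N.
Then T_B = 0.583317 × 2571.89 = 1500 N.

T_A = 2572 N, T_B = 1500 N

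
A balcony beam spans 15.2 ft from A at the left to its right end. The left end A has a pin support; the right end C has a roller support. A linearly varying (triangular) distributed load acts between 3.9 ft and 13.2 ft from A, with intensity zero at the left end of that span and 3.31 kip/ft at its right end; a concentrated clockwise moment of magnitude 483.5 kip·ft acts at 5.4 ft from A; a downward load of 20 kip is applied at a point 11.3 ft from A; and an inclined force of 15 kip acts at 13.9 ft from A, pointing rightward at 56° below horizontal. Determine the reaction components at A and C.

Resultant of the triangular load: ½ × 3.31 × 9.3 = 15.3915 kip, acting at 10.1 ft from A (one-third of the span from the peak).
Taking moments about A: C_y·15.2 − (½·3.31·9.3)·10.1 − 483.5 − 20·11.3 − 15·sin56°·13.9 = 0 → C_y = 1037.81/15.2 = 68.277 ≈ 68.28 kip.
ΣF_y = 0: A_y + 68.277 − ½·3.31·9.3 − 20 − 15·sin56° = 0 → A_y = -20.45 kip.
ΣF_x = 0: A_x + 15·cos56° = 0 → A_x = -8.388 kip.

A_x = -8.388 kip, A_y = -20.45 kip, C_y = 68.28 kip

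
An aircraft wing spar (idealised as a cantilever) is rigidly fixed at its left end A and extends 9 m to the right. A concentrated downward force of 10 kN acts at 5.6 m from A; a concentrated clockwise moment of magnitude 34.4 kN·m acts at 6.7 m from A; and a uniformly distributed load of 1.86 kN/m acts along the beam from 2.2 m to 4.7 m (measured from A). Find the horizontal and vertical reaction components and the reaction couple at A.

Resultant of the distributed load: 1.86 × 2.5 = 4.65 kN at 3.45 m from A.
ΣF_x = 0: A_x = 0.
ΣF_y = 0: A_y − 10 − 1.86·2.5 = 0 → A_y = 14.65 kN.
ΣM about A: M_A − 10·5.6 − 34.4 − (1.86·2.5)·3.45 = 0 → M_A = 106.4 kN·m.

A_x = 0, A_y = 14.65 kN, M_A = 106.4 kN·m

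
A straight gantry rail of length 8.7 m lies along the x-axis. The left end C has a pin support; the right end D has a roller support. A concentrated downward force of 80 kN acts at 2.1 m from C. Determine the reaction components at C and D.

C_x = 0, C_y = 60.69 kN, D_y = 19.31 kN

Moments about C: D_y·8.7 − 80·2.1 = 0 → D_y = 168/8.7 = 19.3103 ≈ 19.31 kN.
ΣF_y = 0: C_y + 19.3103 − 80 = 0 → C_y = 60.69 kN.
ΣF_x = 0: no horizontal applied forces, so C_x = 0.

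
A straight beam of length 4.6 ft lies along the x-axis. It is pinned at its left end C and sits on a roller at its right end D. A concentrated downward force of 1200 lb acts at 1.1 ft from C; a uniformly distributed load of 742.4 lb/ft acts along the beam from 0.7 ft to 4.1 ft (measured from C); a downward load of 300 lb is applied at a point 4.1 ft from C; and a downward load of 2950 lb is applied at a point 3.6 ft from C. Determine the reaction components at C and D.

Resultant of the distributed load: 742.4 × 3.4 = 2524.16 lb at 2.4 ft from C.
Moments about C: D_y·4.6 − 1200·1.1 − (742.4·3.4)·2.4 − 300·4.1 − 2950·3.6 = 0 → D_y = 19227.984/4.6 = 4180 lb.
ΣF_y = 0: C_y + 4180 − 1200 − 742.4·3.4 − 300 − 2950 = 0 → C_y = 2794 lb.
ΣF_x = 0: no horizontal applied forces, so C_x = 0.

C_x = 0, C_y = 2794 lb, D_y = 4180 lb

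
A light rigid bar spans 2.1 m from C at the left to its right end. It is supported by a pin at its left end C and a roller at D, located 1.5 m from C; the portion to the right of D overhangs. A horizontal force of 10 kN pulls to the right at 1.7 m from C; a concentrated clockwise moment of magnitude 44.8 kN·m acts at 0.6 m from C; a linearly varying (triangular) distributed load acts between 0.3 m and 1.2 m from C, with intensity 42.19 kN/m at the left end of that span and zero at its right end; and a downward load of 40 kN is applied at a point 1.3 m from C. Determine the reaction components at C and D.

C_x = -10.00 kN, C_y = -13.14 kN, D_y = 72.13 kN

Resultant of the triangular load: ½ × 42.19 × 0.9 = 18.9855 kN, acting at 0.6 m from C (one-third of the span from the peak).
Taking moments about C: D_y·1.5 − 44.8 − (½·42.19·0.9)·0.6 − 40·1.3 = 0 → D_y = 108.1913/1.5 = 72.1275 ≈ 72.13 kN.
ΣF_y = 0: C_y + 72.1275 − ½·42.19·0.9 − 40 = 0 → C_y = -13.14 kN.
ΣF_x = 0: C_x + 10 = 0 → C_x = -10.00 kN.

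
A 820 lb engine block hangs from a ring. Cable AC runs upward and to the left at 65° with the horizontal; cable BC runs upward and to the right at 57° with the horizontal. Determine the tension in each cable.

T_AC = 526.6 lb, T_BC = 408.6 lb

ΣF_x = 0: −T_AC·cos65° + T_BC·cos57° = 0 → T_BC = 0.77596·T_AC.
ΣF_y = 0: T_AC·sin65° + T_BC·sin57° = 820.
Substitute: T_AC·(0.906308 + 0.77596·0.838671) = 820 → T_AC = 526.626 ≈ 526.6 lb.
Then T_BC = 0.77596 × 526.626 = 408.6 lb.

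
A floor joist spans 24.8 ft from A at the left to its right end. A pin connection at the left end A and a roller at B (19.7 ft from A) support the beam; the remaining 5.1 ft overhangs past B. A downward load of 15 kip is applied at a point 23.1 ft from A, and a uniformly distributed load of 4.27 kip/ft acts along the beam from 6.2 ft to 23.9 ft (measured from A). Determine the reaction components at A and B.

Resultant of the distributed load: 4.27 × 17.7 = 75.579 kip at 15.05 ft from A.
ΣM about A: B_y·19.7 − 15·23.1 − (4.27·17.7)·15.05 = 0 → B_y = 1483.96395/19.7 = 75.3281 ≈ 75.33 kip.
ΣF_y = 0: A_y + 75.3281 − 15 − 4.27·17.7 = 0 → A_y = 15.25 kip.
ΣF_x = 0: no horizontal applied forces, so A_x = 0.

A_x = 0, A_y = 15.25 kip, B_y = 75.33 kip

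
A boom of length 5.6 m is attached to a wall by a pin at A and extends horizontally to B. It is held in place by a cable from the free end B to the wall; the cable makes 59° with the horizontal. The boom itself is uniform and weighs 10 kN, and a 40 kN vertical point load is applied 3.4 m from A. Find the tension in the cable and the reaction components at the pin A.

ΣM about A: T·sin59°·5.6 − 10·2.8 − 40·3.4 = 0 → T = 164/(5.6·0.857167) = 34.1657 ≈ 34.17 kN.
ΣF_x = 0: A_x − T·cos59° = 0 → A_x = 34.1657 × 0.515038 = 17.60 kN.
ΣF_y = 0: A_y + T·sin59° − 10 − 40 = 0 → A_y = 50 − 34.1657 × 0.857167 = 20.71 kN.

T = 34.17 kN, A_x = 17.60 kN, A_y = 20.71 kN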